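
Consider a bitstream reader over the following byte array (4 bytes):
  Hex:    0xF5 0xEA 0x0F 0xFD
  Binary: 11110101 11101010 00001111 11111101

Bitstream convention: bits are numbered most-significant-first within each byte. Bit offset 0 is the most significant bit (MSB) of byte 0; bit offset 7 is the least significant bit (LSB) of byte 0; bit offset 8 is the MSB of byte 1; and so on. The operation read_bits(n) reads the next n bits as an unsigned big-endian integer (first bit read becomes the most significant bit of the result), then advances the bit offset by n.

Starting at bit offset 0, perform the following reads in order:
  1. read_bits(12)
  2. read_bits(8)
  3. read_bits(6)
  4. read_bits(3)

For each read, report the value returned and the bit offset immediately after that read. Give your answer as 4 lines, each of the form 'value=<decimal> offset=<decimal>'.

Answer: value=3934 offset=12
value=160 offset=20
value=63 offset=26
value=7 offset=29

Derivation:
Read 1: bits[0:12] width=12 -> value=3934 (bin 111101011110); offset now 12 = byte 1 bit 4; 20 bits remain
Read 2: bits[12:20] width=8 -> value=160 (bin 10100000); offset now 20 = byte 2 bit 4; 12 bits remain
Read 3: bits[20:26] width=6 -> value=63 (bin 111111); offset now 26 = byte 3 bit 2; 6 bits remain
Read 4: bits[26:29] width=3 -> value=7 (bin 111); offset now 29 = byte 3 bit 5; 3 bits remain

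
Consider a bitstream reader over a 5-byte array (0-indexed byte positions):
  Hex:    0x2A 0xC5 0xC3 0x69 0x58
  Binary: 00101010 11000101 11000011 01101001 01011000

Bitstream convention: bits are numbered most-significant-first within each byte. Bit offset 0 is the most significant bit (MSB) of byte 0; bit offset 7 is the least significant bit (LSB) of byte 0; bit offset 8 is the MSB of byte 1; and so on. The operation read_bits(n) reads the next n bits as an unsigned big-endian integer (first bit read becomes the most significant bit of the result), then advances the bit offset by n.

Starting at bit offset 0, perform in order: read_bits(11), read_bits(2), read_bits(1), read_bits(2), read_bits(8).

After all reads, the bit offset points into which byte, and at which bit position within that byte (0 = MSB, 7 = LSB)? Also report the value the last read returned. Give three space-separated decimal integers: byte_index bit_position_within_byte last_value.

Answer: 3 0 195

Derivation:
Read 1: bits[0:11] width=11 -> value=342 (bin 00101010110); offset now 11 = byte 1 bit 3; 29 bits remain
Read 2: bits[11:13] width=2 -> value=0 (bin 00); offset now 13 = byte 1 bit 5; 27 bits remain
Read 3: bits[13:14] width=1 -> value=1 (bin 1); offset now 14 = byte 1 bit 6; 26 bits remain
Read 4: bits[14:16] width=2 -> value=1 (bin 01); offset now 16 = byte 2 bit 0; 24 bits remain
Read 5: bits[16:24] width=8 -> value=195 (bin 11000011); offset now 24 = byte 3 bit 0; 16 bits remain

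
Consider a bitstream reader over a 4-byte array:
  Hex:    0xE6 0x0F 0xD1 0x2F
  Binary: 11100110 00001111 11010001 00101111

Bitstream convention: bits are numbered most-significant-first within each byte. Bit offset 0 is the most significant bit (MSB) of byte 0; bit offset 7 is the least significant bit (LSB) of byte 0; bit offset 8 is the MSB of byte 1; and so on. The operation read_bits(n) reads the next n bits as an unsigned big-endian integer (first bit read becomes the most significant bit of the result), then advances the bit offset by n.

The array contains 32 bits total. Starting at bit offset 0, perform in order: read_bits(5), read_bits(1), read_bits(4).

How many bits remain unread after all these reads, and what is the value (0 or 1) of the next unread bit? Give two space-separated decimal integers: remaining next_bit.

Answer: 22 0

Derivation:
Read 1: bits[0:5] width=5 -> value=28 (bin 11100); offset now 5 = byte 0 bit 5; 27 bits remain
Read 2: bits[5:6] width=1 -> value=1 (bin 1); offset now 6 = byte 0 bit 6; 26 bits remain
Read 3: bits[6:10] width=4 -> value=8 (bin 1000); offset now 10 = byte 1 bit 2; 22 bits remain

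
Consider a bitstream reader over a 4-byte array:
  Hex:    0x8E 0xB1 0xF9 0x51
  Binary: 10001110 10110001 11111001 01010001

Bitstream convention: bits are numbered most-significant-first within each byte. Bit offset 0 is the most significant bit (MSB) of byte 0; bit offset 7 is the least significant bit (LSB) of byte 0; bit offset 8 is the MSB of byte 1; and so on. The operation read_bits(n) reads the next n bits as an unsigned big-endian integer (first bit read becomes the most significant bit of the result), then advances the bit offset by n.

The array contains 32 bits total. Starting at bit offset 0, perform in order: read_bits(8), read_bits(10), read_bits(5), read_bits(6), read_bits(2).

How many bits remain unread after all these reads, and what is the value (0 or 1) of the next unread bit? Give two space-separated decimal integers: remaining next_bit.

Answer: 1 1

Derivation:
Read 1: bits[0:8] width=8 -> value=142 (bin 10001110); offset now 8 = byte 1 bit 0; 24 bits remain
Read 2: bits[8:18] width=10 -> value=711 (bin 1011000111); offset now 18 = byte 2 bit 2; 14 bits remain
Read 3: bits[18:23] width=5 -> value=28 (bin 11100); offset now 23 = byte 2 bit 7; 9 bits remain
Read 4: bits[23:29] width=6 -> value=42 (bin 101010); offset now 29 = byte 3 bit 5; 3 bits remain
Read 5: bits[29:31] width=2 -> value=0 (bin 00); offset now 31 = byte 3 bit 7; 1 bits remain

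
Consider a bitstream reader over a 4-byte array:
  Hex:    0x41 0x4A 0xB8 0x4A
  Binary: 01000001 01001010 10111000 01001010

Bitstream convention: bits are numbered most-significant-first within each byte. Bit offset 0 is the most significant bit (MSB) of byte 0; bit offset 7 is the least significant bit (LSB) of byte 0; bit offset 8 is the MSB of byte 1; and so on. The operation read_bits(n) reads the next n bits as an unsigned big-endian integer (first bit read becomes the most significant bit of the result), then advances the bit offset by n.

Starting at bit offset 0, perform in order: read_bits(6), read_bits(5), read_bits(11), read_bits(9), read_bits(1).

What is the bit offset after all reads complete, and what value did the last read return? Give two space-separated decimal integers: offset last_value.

Answer: 32 0

Derivation:
Read 1: bits[0:6] width=6 -> value=16 (bin 010000); offset now 6 = byte 0 bit 6; 26 bits remain
Read 2: bits[6:11] width=5 -> value=10 (bin 01010); offset now 11 = byte 1 bit 3; 21 bits remain
Read 3: bits[11:22] width=11 -> value=686 (bin 01010101110); offset now 22 = byte 2 bit 6; 10 bits remain
Read 4: bits[22:31] width=9 -> value=37 (bin 000100101); offset now 31 = byte 3 bit 7; 1 bits remain
Read 5: bits[31:32] width=1 -> value=0 (bin 0); offset now 32 = byte 4 bit 0; 0 bits remain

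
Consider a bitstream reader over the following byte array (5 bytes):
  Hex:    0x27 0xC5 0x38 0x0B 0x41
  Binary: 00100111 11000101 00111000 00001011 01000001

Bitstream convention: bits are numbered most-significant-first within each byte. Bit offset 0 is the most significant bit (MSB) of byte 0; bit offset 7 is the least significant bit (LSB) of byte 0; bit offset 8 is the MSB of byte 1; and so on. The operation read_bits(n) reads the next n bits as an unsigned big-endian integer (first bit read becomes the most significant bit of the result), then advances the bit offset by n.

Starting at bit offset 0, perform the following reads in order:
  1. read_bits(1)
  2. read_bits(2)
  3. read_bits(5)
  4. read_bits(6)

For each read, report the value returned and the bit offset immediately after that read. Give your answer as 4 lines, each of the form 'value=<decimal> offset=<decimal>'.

Read 1: bits[0:1] width=1 -> value=0 (bin 0); offset now 1 = byte 0 bit 1; 39 bits remain
Read 2: bits[1:3] width=2 -> value=1 (bin 01); offset now 3 = byte 0 bit 3; 37 bits remain
Read 3: bits[3:8] width=5 -> value=7 (bin 00111); offset now 8 = byte 1 bit 0; 32 bits remain
Read 4: bits[8:14] width=6 -> value=49 (bin 110001); offset now 14 = byte 1 bit 6; 26 bits remain

Answer: value=0 offset=1
value=1 offset=3
value=7 offset=8
value=49 offset=14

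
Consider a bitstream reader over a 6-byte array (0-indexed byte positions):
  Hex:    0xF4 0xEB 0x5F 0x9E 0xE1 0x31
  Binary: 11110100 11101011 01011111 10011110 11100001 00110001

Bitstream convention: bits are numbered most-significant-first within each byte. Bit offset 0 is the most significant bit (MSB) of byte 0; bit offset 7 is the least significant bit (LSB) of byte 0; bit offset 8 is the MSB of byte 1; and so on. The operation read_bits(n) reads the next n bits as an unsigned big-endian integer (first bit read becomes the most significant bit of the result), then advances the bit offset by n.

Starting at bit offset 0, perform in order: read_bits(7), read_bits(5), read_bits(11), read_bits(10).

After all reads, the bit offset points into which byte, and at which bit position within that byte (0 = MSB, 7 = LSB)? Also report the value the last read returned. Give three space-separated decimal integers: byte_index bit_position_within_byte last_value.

Read 1: bits[0:7] width=7 -> value=122 (bin 1111010); offset now 7 = byte 0 bit 7; 41 bits remain
Read 2: bits[7:12] width=5 -> value=14 (bin 01110); offset now 12 = byte 1 bit 4; 36 bits remain
Read 3: bits[12:23] width=11 -> value=1455 (bin 10110101111); offset now 23 = byte 2 bit 7; 25 bits remain
Read 4: bits[23:33] width=10 -> value=829 (bin 1100111101); offset now 33 = byte 4 bit 1; 15 bits remain

Answer: 4 1 829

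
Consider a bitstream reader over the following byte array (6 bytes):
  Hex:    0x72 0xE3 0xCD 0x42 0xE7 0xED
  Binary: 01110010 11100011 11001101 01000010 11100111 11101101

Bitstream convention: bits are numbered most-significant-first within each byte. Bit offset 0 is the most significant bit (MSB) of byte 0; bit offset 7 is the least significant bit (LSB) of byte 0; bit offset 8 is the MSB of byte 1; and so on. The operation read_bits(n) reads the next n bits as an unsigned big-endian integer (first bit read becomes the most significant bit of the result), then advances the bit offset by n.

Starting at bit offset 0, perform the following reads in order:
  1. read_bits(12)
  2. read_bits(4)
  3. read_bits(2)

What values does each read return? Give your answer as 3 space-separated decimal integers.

Read 1: bits[0:12] width=12 -> value=1838 (bin 011100101110); offset now 12 = byte 1 bit 4; 36 bits remain
Read 2: bits[12:16] width=4 -> value=3 (bin 0011); offset now 16 = byte 2 bit 0; 32 bits remain
Read 3: bits[16:18] width=2 -> value=3 (bin 11); offset now 18 = byte 2 bit 2; 30 bits remain

Answer: 1838 3 3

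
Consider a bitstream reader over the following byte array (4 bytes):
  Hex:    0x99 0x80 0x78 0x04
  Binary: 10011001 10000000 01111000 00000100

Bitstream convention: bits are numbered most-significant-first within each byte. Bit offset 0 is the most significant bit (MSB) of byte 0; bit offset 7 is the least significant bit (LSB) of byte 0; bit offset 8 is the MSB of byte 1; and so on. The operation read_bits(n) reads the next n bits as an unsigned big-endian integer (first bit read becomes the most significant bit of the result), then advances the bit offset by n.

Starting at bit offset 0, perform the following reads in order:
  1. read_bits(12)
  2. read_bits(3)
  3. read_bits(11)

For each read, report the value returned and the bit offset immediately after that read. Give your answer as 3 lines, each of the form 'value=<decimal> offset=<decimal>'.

Answer: value=2456 offset=12
value=0 offset=15
value=480 offset=26

Derivation:
Read 1: bits[0:12] width=12 -> value=2456 (bin 100110011000); offset now 12 = byte 1 bit 4; 20 bits remain
Read 2: bits[12:15] width=3 -> value=0 (bin 000); offset now 15 = byte 1 bit 7; 17 bits remain
Read 3: bits[15:26] width=11 -> value=480 (bin 00111100000); offset now 26 = byte 3 bit 2; 6 bits remain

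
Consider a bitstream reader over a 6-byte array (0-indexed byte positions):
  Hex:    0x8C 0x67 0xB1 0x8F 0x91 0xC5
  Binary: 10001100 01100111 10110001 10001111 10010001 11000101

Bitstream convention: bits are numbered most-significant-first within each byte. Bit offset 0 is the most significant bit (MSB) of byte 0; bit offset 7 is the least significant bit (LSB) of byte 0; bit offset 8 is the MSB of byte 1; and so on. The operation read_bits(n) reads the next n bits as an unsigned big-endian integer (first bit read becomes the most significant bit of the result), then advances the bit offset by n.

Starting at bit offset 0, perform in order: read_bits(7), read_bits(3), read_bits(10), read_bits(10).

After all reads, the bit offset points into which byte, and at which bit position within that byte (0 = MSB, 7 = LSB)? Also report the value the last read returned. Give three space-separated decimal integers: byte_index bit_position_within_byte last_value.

Answer: 3 6 99

Derivation:
Read 1: bits[0:7] width=7 -> value=70 (bin 1000110); offset now 7 = byte 0 bit 7; 41 bits remain
Read 2: bits[7:10] width=3 -> value=1 (bin 001); offset now 10 = byte 1 bit 2; 38 bits remain
Read 3: bits[10:20] width=10 -> value=635 (bin 1001111011); offset now 20 = byte 2 bit 4; 28 bits remain
Read 4: bits[20:30] width=10 -> value=99 (bin 0001100011); offset now 30 = byte 3 bit 6; 18 bits remain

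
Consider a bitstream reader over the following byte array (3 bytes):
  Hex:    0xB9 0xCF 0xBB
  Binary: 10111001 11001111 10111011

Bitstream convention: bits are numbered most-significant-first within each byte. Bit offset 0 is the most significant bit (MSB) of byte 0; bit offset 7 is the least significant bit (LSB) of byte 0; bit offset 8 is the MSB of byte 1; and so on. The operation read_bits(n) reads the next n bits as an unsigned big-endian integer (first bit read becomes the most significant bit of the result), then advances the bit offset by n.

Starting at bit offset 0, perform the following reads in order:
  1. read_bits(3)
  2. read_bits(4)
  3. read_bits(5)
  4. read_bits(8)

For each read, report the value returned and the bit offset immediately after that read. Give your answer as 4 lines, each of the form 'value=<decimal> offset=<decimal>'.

Read 1: bits[0:3] width=3 -> value=5 (bin 101); offset now 3 = byte 0 bit 3; 21 bits remain
Read 2: bits[3:7] width=4 -> value=12 (bin 1100); offset now 7 = byte 0 bit 7; 17 bits remain
Read 3: bits[7:12] width=5 -> value=28 (bin 11100); offset now 12 = byte 1 bit 4; 12 bits remain
Read 4: bits[12:20] width=8 -> value=251 (bin 11111011); offset now 20 = byte 2 bit 4; 4 bits remain

Answer: value=5 offset=3
value=12 offset=7
value=28 offset=12
value=251 offset=20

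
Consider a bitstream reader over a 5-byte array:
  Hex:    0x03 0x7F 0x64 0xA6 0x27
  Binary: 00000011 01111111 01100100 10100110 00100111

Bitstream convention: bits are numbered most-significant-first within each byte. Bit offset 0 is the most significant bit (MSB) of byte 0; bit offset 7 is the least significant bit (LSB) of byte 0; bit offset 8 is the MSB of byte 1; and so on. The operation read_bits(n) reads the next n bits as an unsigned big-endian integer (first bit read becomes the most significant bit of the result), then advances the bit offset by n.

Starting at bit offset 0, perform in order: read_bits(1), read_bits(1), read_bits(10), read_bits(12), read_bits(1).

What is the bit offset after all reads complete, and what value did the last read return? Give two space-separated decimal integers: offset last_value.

Read 1: bits[0:1] width=1 -> value=0 (bin 0); offset now 1 = byte 0 bit 1; 39 bits remain
Read 2: bits[1:2] width=1 -> value=0 (bin 0); offset now 2 = byte 0 bit 2; 38 bits remain
Read 3: bits[2:12] width=10 -> value=55 (bin 0000110111); offset now 12 = byte 1 bit 4; 28 bits remain
Read 4: bits[12:24] width=12 -> value=3940 (bin 111101100100); offset now 24 = byte 3 bit 0; 16 bits remain
Read 5: bits[24:25] width=1 -> value=1 (bin 1); offset now 25 = byte 3 bit 1; 15 bits remain

Answer: 25 1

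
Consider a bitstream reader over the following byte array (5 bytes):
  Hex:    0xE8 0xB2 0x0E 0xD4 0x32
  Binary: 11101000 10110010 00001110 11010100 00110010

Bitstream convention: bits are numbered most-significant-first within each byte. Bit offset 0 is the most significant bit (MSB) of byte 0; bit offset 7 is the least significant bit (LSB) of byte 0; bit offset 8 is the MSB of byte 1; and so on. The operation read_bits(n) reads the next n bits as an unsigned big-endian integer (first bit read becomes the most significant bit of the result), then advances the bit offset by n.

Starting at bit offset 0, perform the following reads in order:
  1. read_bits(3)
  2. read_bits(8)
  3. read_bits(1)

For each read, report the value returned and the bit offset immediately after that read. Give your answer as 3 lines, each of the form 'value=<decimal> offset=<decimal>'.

Read 1: bits[0:3] width=3 -> value=7 (bin 111); offset now 3 = byte 0 bit 3; 37 bits remain
Read 2: bits[3:11] width=8 -> value=69 (bin 01000101); offset now 11 = byte 1 bit 3; 29 bits remain
Read 3: bits[11:12] width=1 -> value=1 (bin 1); offset now 12 = byte 1 bit 4; 28 bits remain

Answer: value=7 offset=3
value=69 offset=11
value=1 offset=12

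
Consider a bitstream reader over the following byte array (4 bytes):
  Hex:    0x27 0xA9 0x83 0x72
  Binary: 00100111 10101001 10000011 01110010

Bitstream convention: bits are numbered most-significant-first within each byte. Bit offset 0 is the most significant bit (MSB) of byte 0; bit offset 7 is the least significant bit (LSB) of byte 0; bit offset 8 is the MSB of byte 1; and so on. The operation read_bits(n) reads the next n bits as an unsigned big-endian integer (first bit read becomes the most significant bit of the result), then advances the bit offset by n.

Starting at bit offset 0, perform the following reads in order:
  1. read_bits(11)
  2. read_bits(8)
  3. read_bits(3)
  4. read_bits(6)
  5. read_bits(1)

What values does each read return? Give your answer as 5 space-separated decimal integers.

Read 1: bits[0:11] width=11 -> value=317 (bin 00100111101); offset now 11 = byte 1 bit 3; 21 bits remain
Read 2: bits[11:19] width=8 -> value=76 (bin 01001100); offset now 19 = byte 2 bit 3; 13 bits remain
Read 3: bits[19:22] width=3 -> value=0 (bin 000); offset now 22 = byte 2 bit 6; 10 bits remain
Read 4: bits[22:28] width=6 -> value=55 (bin 110111); offset now 28 = byte 3 bit 4; 4 bits remain
Read 5: bits[28:29] width=1 -> value=0 (bin 0); offset now 29 = byte 3 bit 5; 3 bits remain

Answer: 317 76 0 55 0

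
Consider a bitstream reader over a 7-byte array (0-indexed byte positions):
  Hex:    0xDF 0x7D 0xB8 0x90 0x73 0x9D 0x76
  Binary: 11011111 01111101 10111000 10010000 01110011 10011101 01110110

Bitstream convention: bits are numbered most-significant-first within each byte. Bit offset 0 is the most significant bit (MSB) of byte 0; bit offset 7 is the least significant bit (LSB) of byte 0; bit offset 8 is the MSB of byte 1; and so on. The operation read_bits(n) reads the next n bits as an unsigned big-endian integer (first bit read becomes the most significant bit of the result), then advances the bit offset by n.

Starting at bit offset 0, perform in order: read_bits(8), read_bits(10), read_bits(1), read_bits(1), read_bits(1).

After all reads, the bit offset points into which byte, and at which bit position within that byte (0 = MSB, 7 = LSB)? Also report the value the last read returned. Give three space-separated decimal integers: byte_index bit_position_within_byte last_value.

Read 1: bits[0:8] width=8 -> value=223 (bin 11011111); offset now 8 = byte 1 bit 0; 48 bits remain
Read 2: bits[8:18] width=10 -> value=502 (bin 0111110110); offset now 18 = byte 2 bit 2; 38 bits remain
Read 3: bits[18:19] width=1 -> value=1 (bin 1); offset now 19 = byte 2 bit 3; 37 bits remain
Read 4: bits[19:20] width=1 -> value=1 (bin 1); offset now 20 = byte 2 bit 4; 36 bits remain
Read 5: bits[20:21] width=1 -> value=1 (bin 1); offset now 21 = byte 2 bit 5; 35 bits remain

Answer: 2 5 1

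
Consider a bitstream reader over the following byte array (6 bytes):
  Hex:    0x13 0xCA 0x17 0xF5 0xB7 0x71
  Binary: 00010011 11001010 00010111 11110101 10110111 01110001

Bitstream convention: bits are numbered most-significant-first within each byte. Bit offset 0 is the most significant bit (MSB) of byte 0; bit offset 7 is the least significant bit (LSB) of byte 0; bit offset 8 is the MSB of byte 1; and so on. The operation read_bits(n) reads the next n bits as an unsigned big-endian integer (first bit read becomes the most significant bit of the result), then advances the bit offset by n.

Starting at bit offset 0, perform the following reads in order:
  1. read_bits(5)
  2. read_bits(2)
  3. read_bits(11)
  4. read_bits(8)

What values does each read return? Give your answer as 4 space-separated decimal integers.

Read 1: bits[0:5] width=5 -> value=2 (bin 00010); offset now 5 = byte 0 bit 5; 43 bits remain
Read 2: bits[5:7] width=2 -> value=1 (bin 01); offset now 7 = byte 0 bit 7; 41 bits remain
Read 3: bits[7:18] width=11 -> value=1832 (bin 11100101000); offset now 18 = byte 2 bit 2; 30 bits remain
Read 4: bits[18:26] width=8 -> value=95 (bin 01011111); offset now 26 = byte 3 bit 2; 22 bits remain

Answer: 2 1 1832 95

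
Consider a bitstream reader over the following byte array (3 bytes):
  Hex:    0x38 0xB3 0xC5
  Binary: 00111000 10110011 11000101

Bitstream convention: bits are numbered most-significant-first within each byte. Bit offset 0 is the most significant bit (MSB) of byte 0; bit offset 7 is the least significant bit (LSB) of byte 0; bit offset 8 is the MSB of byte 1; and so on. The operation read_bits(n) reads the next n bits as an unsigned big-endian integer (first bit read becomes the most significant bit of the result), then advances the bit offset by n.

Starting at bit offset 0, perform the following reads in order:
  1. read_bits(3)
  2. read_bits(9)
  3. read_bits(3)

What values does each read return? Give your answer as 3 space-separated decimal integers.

Read 1: bits[0:3] width=3 -> value=1 (bin 001); offset now 3 = byte 0 bit 3; 21 bits remain
Read 2: bits[3:12] width=9 -> value=395 (bin 110001011); offset now 12 = byte 1 bit 4; 12 bits remain
Read 3: bits[12:15] width=3 -> value=1 (bin 001); offset now 15 = byte 1 bit 7; 9 bits remain

Answer: 1 395 1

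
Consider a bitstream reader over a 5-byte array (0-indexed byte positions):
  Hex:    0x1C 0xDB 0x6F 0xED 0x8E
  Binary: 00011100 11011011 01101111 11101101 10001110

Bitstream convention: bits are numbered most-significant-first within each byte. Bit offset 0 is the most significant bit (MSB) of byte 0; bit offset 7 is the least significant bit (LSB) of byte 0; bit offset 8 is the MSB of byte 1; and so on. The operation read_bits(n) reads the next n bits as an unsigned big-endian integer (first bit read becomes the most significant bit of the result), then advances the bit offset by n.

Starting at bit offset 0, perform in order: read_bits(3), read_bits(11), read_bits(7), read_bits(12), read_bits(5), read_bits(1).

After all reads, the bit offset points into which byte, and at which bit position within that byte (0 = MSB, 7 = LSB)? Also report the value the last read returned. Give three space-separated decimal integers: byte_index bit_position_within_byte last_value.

Answer: 4 7 1

Derivation:
Read 1: bits[0:3] width=3 -> value=0 (bin 000); offset now 3 = byte 0 bit 3; 37 bits remain
Read 2: bits[3:14] width=11 -> value=1846 (bin 11100110110); offset now 14 = byte 1 bit 6; 26 bits remain
Read 3: bits[14:21] width=7 -> value=109 (bin 1101101); offset now 21 = byte 2 bit 5; 19 bits remain
Read 4: bits[21:33] width=12 -> value=4059 (bin 111111011011); offset now 33 = byte 4 bit 1; 7 bits remain
Read 5: bits[33:38] width=5 -> value=3 (bin 00011); offset now 38 = byte 4 bit 6; 2 bits remain
Read 6: bits[38:39] width=1 -> value=1 (bin 1); offset now 39 = byte 4 bit 7; 1 bits remain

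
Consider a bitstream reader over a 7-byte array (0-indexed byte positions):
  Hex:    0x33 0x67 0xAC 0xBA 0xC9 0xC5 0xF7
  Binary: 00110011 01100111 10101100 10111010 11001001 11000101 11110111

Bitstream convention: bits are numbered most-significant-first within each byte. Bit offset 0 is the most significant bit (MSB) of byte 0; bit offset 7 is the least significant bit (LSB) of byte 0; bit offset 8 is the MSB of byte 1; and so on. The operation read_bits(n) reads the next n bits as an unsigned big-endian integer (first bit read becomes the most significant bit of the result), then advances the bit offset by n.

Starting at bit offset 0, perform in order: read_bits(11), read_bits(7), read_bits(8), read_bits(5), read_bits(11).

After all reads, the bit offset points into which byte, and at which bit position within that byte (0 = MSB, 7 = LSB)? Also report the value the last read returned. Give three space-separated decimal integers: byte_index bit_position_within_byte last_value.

Answer: 5 2 807

Derivation:
Read 1: bits[0:11] width=11 -> value=411 (bin 00110011011); offset now 11 = byte 1 bit 3; 45 bits remain
Read 2: bits[11:18] width=7 -> value=30 (bin 0011110); offset now 18 = byte 2 bit 2; 38 bits remain
Read 3: bits[18:26] width=8 -> value=178 (bin 10110010); offset now 26 = byte 3 bit 2; 30 bits remain
Read 4: bits[26:31] width=5 -> value=29 (bin 11101); offset now 31 = byte 3 bit 7; 25 bits remain
Read 5: bits[31:42] width=11 -> value=807 (bin 01100100111); offset now 42 = byte 5 bit 2; 14 bits remain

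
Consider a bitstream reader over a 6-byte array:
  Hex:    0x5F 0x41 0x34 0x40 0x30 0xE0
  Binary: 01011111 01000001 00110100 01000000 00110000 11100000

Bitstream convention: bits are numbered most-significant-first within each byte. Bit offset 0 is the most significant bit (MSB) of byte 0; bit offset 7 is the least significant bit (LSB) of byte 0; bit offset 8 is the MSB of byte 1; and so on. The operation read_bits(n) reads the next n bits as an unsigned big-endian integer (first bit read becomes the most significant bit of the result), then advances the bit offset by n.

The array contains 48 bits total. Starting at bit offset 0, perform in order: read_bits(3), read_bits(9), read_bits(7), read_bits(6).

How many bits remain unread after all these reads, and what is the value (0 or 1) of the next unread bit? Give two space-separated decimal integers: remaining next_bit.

Read 1: bits[0:3] width=3 -> value=2 (bin 010); offset now 3 = byte 0 bit 3; 45 bits remain
Read 2: bits[3:12] width=9 -> value=500 (bin 111110100); offset now 12 = byte 1 bit 4; 36 bits remain
Read 3: bits[12:19] width=7 -> value=9 (bin 0001001); offset now 19 = byte 2 bit 3; 29 bits remain
Read 4: bits[19:25] width=6 -> value=40 (bin 101000); offset now 25 = byte 3 bit 1; 23 bits remain

Answer: 23 1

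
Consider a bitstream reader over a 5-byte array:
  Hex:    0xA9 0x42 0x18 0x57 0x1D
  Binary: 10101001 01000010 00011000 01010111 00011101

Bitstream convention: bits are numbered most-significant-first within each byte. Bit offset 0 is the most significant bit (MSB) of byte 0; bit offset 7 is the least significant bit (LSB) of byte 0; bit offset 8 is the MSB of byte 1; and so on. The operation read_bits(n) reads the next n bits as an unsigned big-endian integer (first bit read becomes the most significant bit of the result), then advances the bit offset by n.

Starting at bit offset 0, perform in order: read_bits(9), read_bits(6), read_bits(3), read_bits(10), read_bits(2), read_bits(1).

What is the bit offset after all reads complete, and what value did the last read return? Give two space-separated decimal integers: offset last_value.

Read 1: bits[0:9] width=9 -> value=338 (bin 101010010); offset now 9 = byte 1 bit 1; 31 bits remain
Read 2: bits[9:15] width=6 -> value=33 (bin 100001); offset now 15 = byte 1 bit 7; 25 bits remain
Read 3: bits[15:18] width=3 -> value=0 (bin 000); offset now 18 = byte 2 bit 2; 22 bits remain
Read 4: bits[18:28] width=10 -> value=389 (bin 0110000101); offset now 28 = byte 3 bit 4; 12 bits remain
Read 5: bits[28:30] width=2 -> value=1 (bin 01); offset now 30 = byte 3 bit 6; 10 bits remain
Read 6: bits[30:31] width=1 -> value=1 (bin 1); offset now 31 = byte 3 bit 7; 9 bits remain

Answer: 31 1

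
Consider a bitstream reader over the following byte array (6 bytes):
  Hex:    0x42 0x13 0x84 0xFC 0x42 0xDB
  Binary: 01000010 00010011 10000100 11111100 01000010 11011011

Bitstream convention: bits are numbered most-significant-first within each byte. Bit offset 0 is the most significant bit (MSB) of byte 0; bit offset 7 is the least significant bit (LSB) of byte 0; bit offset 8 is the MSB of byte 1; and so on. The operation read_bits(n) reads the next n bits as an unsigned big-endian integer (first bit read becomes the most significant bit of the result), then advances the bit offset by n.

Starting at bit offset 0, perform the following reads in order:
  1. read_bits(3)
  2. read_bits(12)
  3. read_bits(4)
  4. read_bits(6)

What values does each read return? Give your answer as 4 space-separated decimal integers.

Read 1: bits[0:3] width=3 -> value=2 (bin 010); offset now 3 = byte 0 bit 3; 45 bits remain
Read 2: bits[3:15] width=12 -> value=265 (bin 000100001001); offset now 15 = byte 1 bit 7; 33 bits remain
Read 3: bits[15:19] width=4 -> value=12 (bin 1100); offset now 19 = byte 2 bit 3; 29 bits remain
Read 4: bits[19:25] width=6 -> value=9 (bin 001001); offset now 25 = byte 3 bit 1; 23 bits remain

Answer: 2 265 12 9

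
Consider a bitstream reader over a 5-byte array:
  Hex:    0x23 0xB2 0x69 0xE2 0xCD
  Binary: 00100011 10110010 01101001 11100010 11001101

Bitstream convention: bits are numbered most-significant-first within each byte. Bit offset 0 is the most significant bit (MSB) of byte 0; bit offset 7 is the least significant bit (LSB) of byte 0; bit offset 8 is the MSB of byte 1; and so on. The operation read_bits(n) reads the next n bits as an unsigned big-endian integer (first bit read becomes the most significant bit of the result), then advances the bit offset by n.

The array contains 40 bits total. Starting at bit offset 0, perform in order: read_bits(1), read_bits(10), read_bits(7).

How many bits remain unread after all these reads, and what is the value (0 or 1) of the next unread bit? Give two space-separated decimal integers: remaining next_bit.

Read 1: bits[0:1] width=1 -> value=0 (bin 0); offset now 1 = byte 0 bit 1; 39 bits remain
Read 2: bits[1:11] width=10 -> value=285 (bin 0100011101); offset now 11 = byte 1 bit 3; 29 bits remain
Read 3: bits[11:18] width=7 -> value=73 (bin 1001001); offset now 18 = byte 2 bit 2; 22 bits remain

Answer: 22 1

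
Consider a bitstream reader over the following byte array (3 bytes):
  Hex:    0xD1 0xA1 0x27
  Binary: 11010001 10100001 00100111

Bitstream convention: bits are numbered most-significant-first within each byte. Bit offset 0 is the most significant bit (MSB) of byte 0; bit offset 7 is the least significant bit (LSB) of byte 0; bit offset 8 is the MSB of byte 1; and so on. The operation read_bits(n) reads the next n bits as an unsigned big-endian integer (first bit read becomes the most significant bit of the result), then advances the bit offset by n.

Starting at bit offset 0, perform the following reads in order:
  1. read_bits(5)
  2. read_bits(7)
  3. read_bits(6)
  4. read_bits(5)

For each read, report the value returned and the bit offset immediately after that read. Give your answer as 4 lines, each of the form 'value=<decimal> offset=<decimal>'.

Read 1: bits[0:5] width=5 -> value=26 (bin 11010); offset now 5 = byte 0 bit 5; 19 bits remain
Read 2: bits[5:12] width=7 -> value=26 (bin 0011010); offset now 12 = byte 1 bit 4; 12 bits remain
Read 3: bits[12:18] width=6 -> value=4 (bin 000100); offset now 18 = byte 2 bit 2; 6 bits remain
Read 4: bits[18:23] width=5 -> value=19 (bin 10011); offset now 23 = byte 2 bit 7; 1 bits remain

Answer: value=26 offset=5
value=26 offset=12
value=4 offset=18
value=19 offset=23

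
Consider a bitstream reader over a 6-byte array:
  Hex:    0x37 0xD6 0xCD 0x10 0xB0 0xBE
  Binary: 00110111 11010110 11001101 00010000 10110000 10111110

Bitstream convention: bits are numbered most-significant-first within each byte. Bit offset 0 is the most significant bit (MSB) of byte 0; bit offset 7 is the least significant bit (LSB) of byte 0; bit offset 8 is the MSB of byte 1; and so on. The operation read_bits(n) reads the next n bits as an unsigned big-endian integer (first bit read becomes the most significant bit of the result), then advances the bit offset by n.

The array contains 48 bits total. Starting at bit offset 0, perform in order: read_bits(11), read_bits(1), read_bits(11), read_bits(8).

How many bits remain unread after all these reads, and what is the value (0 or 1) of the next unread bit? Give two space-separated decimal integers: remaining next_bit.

Read 1: bits[0:11] width=11 -> value=446 (bin 00110111110); offset now 11 = byte 1 bit 3; 37 bits remain
Read 2: bits[11:12] width=1 -> value=1 (bin 1); offset now 12 = byte 1 bit 4; 36 bits remain
Read 3: bits[12:23] width=11 -> value=870 (bin 01101100110); offset now 23 = byte 2 bit 7; 25 bits remain
Read 4: bits[23:31] width=8 -> value=136 (bin 10001000); offset now 31 = byte 3 bit 7; 17 bits remain

Answer: 17 0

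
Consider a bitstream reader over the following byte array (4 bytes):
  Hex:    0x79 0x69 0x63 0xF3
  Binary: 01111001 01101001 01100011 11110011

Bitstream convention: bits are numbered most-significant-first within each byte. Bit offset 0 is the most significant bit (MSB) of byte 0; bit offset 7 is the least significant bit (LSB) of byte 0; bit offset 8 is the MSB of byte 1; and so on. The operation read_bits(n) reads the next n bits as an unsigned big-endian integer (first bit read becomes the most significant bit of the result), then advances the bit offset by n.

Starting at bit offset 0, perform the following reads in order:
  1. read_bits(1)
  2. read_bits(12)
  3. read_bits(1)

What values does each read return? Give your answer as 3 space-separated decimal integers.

Read 1: bits[0:1] width=1 -> value=0 (bin 0); offset now 1 = byte 0 bit 1; 31 bits remain
Read 2: bits[1:13] width=12 -> value=3885 (bin 111100101101); offset now 13 = byte 1 bit 5; 19 bits remain
Read 3: bits[13:14] width=1 -> value=0 (bin 0); offset now 14 = byte 1 bit 6; 18 bits remain

Answer: 0 3885 0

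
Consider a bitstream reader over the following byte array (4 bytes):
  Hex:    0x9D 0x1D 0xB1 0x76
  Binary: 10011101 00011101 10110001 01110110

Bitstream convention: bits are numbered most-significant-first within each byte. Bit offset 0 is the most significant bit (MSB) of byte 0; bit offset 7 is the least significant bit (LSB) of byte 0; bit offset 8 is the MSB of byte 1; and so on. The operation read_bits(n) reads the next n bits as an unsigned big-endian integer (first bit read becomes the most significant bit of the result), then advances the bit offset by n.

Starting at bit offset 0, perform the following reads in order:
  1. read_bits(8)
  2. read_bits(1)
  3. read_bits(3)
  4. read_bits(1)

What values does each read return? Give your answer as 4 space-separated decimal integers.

Answer: 157 0 1 1

Derivation:
Read 1: bits[0:8] width=8 -> value=157 (bin 10011101); offset now 8 = byte 1 bit 0; 24 bits remain
Read 2: bits[8:9] width=1 -> value=0 (bin 0); offset now 9 = byte 1 bit 1; 23 bits remain
Read 3: bits[9:12] width=3 -> value=1 (bin 001); offset now 12 = byte 1 bit 4; 20 bits remain
Read 4: bits[12:13] width=1 -> value=1 (bin 1); offset now 13 = byte 1 bit 5; 19 bits remain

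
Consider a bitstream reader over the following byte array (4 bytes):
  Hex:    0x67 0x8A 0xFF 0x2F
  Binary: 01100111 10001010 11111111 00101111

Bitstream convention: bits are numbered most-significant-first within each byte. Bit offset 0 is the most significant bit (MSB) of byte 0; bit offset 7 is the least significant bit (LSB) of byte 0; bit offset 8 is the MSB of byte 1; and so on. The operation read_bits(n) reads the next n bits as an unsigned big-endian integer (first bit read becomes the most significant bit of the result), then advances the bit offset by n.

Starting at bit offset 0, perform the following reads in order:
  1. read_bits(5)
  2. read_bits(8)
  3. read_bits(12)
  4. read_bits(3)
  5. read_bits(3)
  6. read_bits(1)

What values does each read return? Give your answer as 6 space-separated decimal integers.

Read 1: bits[0:5] width=5 -> value=12 (bin 01100); offset now 5 = byte 0 bit 5; 27 bits remain
Read 2: bits[5:13] width=8 -> value=241 (bin 11110001); offset now 13 = byte 1 bit 5; 19 bits remain
Read 3: bits[13:25] width=12 -> value=1534 (bin 010111111110); offset now 25 = byte 3 bit 1; 7 bits remain
Read 4: bits[25:28] width=3 -> value=2 (bin 010); offset now 28 = byte 3 bit 4; 4 bits remain
Read 5: bits[28:31] width=3 -> value=7 (bin 111); offset now 31 = byte 3 bit 7; 1 bits remain
Read 6: bits[31:32] width=1 -> value=1 (bin 1); offset now 32 = byte 4 bit 0; 0 bits remain

Answer: 12 241 1534 2 7 1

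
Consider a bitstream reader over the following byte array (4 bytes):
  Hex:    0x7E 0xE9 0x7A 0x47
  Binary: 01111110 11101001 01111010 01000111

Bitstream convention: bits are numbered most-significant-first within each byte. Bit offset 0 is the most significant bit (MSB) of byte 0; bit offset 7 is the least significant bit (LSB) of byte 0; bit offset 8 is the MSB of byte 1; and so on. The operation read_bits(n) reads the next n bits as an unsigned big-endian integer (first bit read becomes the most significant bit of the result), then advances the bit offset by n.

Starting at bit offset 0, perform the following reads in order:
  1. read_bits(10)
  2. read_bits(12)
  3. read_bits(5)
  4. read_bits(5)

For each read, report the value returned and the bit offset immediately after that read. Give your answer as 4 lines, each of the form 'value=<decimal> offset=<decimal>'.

Read 1: bits[0:10] width=10 -> value=507 (bin 0111111011); offset now 10 = byte 1 bit 2; 22 bits remain
Read 2: bits[10:22] width=12 -> value=2654 (bin 101001011110); offset now 22 = byte 2 bit 6; 10 bits remain
Read 3: bits[22:27] width=5 -> value=18 (bin 10010); offset now 27 = byte 3 bit 3; 5 bits remain
Read 4: bits[27:32] width=5 -> value=7 (bin 00111); offset now 32 = byte 4 bit 0; 0 bits remain

Answer: value=507 offset=10
value=2654 offset=22
value=18 offset=27
value=7 offset=32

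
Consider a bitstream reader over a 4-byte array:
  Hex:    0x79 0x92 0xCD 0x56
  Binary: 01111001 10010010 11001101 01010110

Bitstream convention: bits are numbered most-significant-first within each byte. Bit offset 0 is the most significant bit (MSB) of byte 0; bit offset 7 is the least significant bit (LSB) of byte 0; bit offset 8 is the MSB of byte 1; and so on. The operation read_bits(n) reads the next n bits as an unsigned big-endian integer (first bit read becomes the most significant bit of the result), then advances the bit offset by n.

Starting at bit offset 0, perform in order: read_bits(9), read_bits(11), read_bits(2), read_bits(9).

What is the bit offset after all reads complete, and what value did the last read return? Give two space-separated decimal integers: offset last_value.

Read 1: bits[0:9] width=9 -> value=243 (bin 011110011); offset now 9 = byte 1 bit 1; 23 bits remain
Read 2: bits[9:20] width=11 -> value=300 (bin 00100101100); offset now 20 = byte 2 bit 4; 12 bits remain
Read 3: bits[20:22] width=2 -> value=3 (bin 11); offset now 22 = byte 2 bit 6; 10 bits remain
Read 4: bits[22:31] width=9 -> value=171 (bin 010101011); offset now 31 = byte 3 bit 7; 1 bits remain

Answer: 31 171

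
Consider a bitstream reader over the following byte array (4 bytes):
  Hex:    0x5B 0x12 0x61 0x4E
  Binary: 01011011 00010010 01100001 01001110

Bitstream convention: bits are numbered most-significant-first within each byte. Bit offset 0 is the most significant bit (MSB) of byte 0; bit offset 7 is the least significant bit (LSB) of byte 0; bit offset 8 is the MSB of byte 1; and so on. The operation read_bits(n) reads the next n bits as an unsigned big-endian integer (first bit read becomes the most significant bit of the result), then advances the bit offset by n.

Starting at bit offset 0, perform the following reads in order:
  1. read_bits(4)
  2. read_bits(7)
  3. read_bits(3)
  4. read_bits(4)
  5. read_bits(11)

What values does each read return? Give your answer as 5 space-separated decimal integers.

Read 1: bits[0:4] width=4 -> value=5 (bin 0101); offset now 4 = byte 0 bit 4; 28 bits remain
Read 2: bits[4:11] width=7 -> value=88 (bin 1011000); offset now 11 = byte 1 bit 3; 21 bits remain
Read 3: bits[11:14] width=3 -> value=4 (bin 100); offset now 14 = byte 1 bit 6; 18 bits remain
Read 4: bits[14:18] width=4 -> value=9 (bin 1001); offset now 18 = byte 2 bit 2; 14 bits remain
Read 5: bits[18:29] width=11 -> value=1065 (bin 10000101001); offset now 29 = byte 3 bit 5; 3 bits remain

Answer: 5 88 4 9 1065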